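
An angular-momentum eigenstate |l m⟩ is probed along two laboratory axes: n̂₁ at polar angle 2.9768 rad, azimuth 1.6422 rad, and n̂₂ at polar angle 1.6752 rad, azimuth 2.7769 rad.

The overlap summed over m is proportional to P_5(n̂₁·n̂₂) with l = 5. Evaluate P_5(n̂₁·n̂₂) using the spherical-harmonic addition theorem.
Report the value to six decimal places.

Addition theorem: P_5(cos γ) = (4π/11) Σ_m Y*_{lm}(Ω₁) Y_{lm}(Ω₂), m = −5…5:
  [-5]  conj(Y_{5,-5})(Ω₁) = -0.000019+0.000052i ; Y_{5,-5}(Ω₂) = +0.112902-0.437293i ; Δ = +0.000020+0.000014i
  [-4]  conj(Y_{5,-4})(Ω₁) = -0.001006-0.000295i ; Y_{5,-4}(Ω₂) = -0.016730-0.148714i ; Δ = -0.000027+0.000155i
  [-3]  conj(Y_{5,-3})(Ω₁) = +0.002519-0.011577i ; Y_{5,-3}(Ω₂) = +0.140899+0.272823i ; Δ = +0.003513-0.000944i
  [-2]  conj(Y_{5,-2})(Ω₁) = +0.085471+0.012290i ; Y_{5,-2}(Ω₂) = +0.126010+0.112629i ; Δ = +0.009386+0.011175i
  [-1]  conj(Y_{5,-1})(Ω₁) = -0.027220+0.380567i ; Y_{5,-1}(Ω₂) = -0.253078-0.096618i ; Δ = +0.043658-0.093683i
  [+0]  conj(Y_{5,0})(Ω₁) = -0.754329-0.000000i ; Y_{5,0}(Ω₂) = -0.173643+0.000000i ; Δ = +0.130984+0.000000i
  [+1]  conj(Y_{5,1})(Ω₁) = +0.027220+0.380567i ; Y_{5,1}(Ω₂) = +0.253078-0.096618i ; Δ = +0.043658+0.093683i
  [+2]  conj(Y_{5,2})(Ω₁) = +0.085471-0.012290i ; Y_{5,2}(Ω₂) = +0.126010-0.112629i ; Δ = +0.009386-0.011175i
  [+3]  conj(Y_{5,3})(Ω₁) = -0.002519-0.011577i ; Y_{5,3}(Ω₂) = -0.140899+0.272823i ; Δ = +0.003513+0.000944i
  [+4]  conj(Y_{5,4})(Ω₁) = -0.001006+0.000295i ; Y_{5,4}(Ω₂) = -0.016730+0.148714i ; Δ = -0.000027-0.000155i
  [+5]  conj(Y_{5,5})(Ω₁) = +0.000019+0.000052i ; Y_{5,5}(Ω₂) = -0.112902-0.437293i ; Δ = +0.000020-0.000014i
Accumulated sum +0.244086+0.000000i; after 4π/(2l+1) scaling, +0.278843+0.000000i ⇒ P_5 = 0.278843

0.278843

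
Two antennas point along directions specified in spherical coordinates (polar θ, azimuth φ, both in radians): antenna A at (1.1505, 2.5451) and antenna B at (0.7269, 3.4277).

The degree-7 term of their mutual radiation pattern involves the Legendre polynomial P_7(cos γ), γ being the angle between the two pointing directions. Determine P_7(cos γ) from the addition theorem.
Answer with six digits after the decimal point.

0.179760

Summing Y*_{l m}(θ₁,φ₁)·Y_{l m}(θ₂,φ₂) over m ∈ [−7, 7]; prefactor 4π/(2·7+1) = 0.837758:
  term(m=-7) = +0.007525+0.000793i   from Y*(Ω₁)=+0.135222-0.227157i, Y(Ω₂)=+0.011983+0.025995i
  term(m=-6) = +0.029318+0.044437i   from Y*(Ω₁)=-0.400462+0.187242i, Y(Ω₂)=-0.017502-0.119147i
  term(m=-5) = -0.023791+0.077075i   from Y*(Ω₁)=+0.267563+0.042940i, Y(Ω₂)=-0.041614+0.294742i
  term(m=-4) = +0.073272-0.030017i   from Y*(Ω₁)=+0.126528+0.119208i, Y(Ω₂)=+0.188375-0.414713i
  term(m=-3) = +0.103955+0.055956i   from Y*(Ω₁)=-0.073504-0.330749i, Y(Ω₂)=-0.227779+0.263682i
  term(m=-2) = +0.000634+0.003218i   from Y*(Ω₁)=+0.012758-0.032146i, Y(Ω₂)=-0.079733+0.051356i
  term(m=-1) = -0.083552+0.101606i   from Y*(Ω₁)=-0.276687+0.187871i, Y(Ω₂)=+0.377346-0.111007i
  term(m=+0) = -0.000150+0.000000i   from Y*(Ω₁)=+0.005986-0.000000i, Y(Ω₂)=-0.025071+0.000000i
  term(m=+1) = -0.083552-0.101606i   from Y*(Ω₁)=+0.276687+0.187871i, Y(Ω₂)=-0.377346-0.111007i
  term(m=+2) = +0.000634-0.003218i   from Y*(Ω₁)=+0.012758+0.032146i, Y(Ω₂)=-0.079733-0.051356i
  term(m=+3) = +0.103955-0.055956i   from Y*(Ω₁)=+0.073504-0.330749i, Y(Ω₂)=+0.227779+0.263682i
  term(m=+4) = +0.073272+0.030017i   from Y*(Ω₁)=+0.126528-0.119208i, Y(Ω₂)=+0.188375+0.414713i
  term(m=+5) = -0.023791-0.077075i   from Y*(Ω₁)=-0.267563+0.042940i, Y(Ω₂)=+0.041614+0.294742i
  term(m=+6) = +0.029318-0.044437i   from Y*(Ω₁)=-0.400462-0.187242i, Y(Ω₂)=-0.017502+0.119147i
  term(m=+7) = +0.007525-0.000793i   from Y*(Ω₁)=-0.135222-0.227157i, Y(Ω₂)=-0.011983+0.025995i
Σ over m = +0.214573-0.000000i; ×(4π/15) → +0.179760-0.000000i. Real part: 0.179760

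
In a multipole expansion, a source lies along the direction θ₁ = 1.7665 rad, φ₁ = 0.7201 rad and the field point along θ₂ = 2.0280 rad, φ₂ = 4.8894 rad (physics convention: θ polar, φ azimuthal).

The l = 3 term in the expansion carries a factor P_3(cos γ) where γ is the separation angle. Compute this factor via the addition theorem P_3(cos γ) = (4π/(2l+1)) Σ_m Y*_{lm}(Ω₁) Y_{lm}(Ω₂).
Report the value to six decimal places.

Expand P_3 via completeness: Σ_{m} conj(Y_{3,m}) at Ω₁ times Y_{3,m} at Ω₂ —
  m=-3: Y*=-0.218924+0.327320i  Y=-0.152645-0.259907i  product +0.118490+0.006936i
  m=-2: Y*=-0.024901-0.189589i  Y=+0.340706-0.125923i  product -0.032358-0.061458i
  m=-1: Y*=-0.193253-0.169530i  Y=-0.001310-0.007322i  product -0.000988+0.001637i
  m=+0: Y*=+0.203980-0.000000i  Y=+0.333696+0.000000i  product +0.068067+0.000000i
  m=+1: Y*=+0.193253-0.169530i  Y=+0.001310-0.007322i  product -0.000988-0.001637i
  m=+2: Y*=-0.024901+0.189589i  Y=+0.340706+0.125923i  product -0.032358+0.061458i
  m=+3: Y*=+0.218924+0.327320i  Y=+0.152645-0.259907i  product +0.118490-0.006936i
Σ over m = +0.238357+0.000000i; ×(4π/7) → +0.427897+0.000000i. Real part: 0.427897

0.427897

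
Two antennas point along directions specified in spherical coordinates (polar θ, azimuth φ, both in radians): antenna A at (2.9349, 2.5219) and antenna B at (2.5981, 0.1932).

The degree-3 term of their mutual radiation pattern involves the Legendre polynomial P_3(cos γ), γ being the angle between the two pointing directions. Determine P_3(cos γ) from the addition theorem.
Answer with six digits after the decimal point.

Expand P_3 via completeness: Σ_{m} conj(Y_{3,m}) at Ω₁ times Y_{3,m} at Ω₂ —
  term(m=-3) = (0.000159, 0.000135)   from Y*(Ω₁)=(0.001025, 0.003457), Y(Ω₂)=(0.048275, -0.031601)
  term(m=-2) = (-0.000542, -0.009839)   from Y*(Ω₁)=(-0.013707, 0.039834), Y(Ω₂)=(-0.216674, 0.088154)
  term(m=-1) = (-0.076887, 0.081235)   from Y*(Ω₁)=(-0.204597, 0.145969), Y(Ω₂)=(0.436757, -0.085447)
  term(m=+0) = (0.138377, 0.000000)   from Y*(Ω₁)=(-0.653554, -0.000000), Y(Ω₂)=(-0.211730, 0.000000)
  term(m=+1) = (-0.076887, -0.081235)   from Y*(Ω₁)=(0.204597, 0.145969), Y(Ω₂)=(-0.436757, -0.085447)
  term(m=+2) = (-0.000542, 0.009839)   from Y*(Ω₁)=(-0.013707, -0.039834), Y(Ω₂)=(-0.216674, -0.088154)
  term(m=+3) = (0.000159, -0.000135)   from Y*(Ω₁)=(-0.001025, 0.003457), Y(Ω₂)=(-0.048275, -0.031601)
Total Σ_m = (-0.016162, 0.000000). Multiply by 1.795196: (-0.029014, 0.000000). P_3(cos γ) = -0.029014

-0.029014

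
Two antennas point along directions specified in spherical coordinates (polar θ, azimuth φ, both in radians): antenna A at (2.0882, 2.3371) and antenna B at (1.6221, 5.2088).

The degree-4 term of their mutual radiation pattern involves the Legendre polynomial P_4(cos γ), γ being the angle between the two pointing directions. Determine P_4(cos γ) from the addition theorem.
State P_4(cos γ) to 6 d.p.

-0.198266

Summing Y*_{l m}(θ₁,φ₁)·Y_{l m}(θ₂,φ₂) over m ∈ [−4, 4]; prefactor 4π/(2·4+1) = 1.396263:
  [-4]  conj(Y_{4,-4})(Ω₁) = -0.25175 + 0.01927j ; Y_{4,-4}(Ω₂) = -0.17743 - 0.40287j ; Δ = 0.05243 + 0.09800j
  [-3]  conj(Y_{4,-3})(Ω₁) = -0.30337 - 0.27046j ; Y_{4,-3}(Ω₂) = 0.06372 + 0.00521j ; Δ = -0.01792 - 0.01881j
  [-2]  conj(Y_{4,-2})(Ω₁) = -0.00687 - 0.17992j ; Y_{4,-2}(Ω₂) = 0.17892 - 0.27431j ; Δ = -0.05058 - 0.03031j
  [-1]  conj(Y_{4,-1})(Ω₁) = -0.18157 + 0.18864j ; Y_{4,-1}(Ω₂) = 0.03441 + 0.06352j ; Δ = -0.01823 - 0.00504j
  [+0]  conj(Y_{4,0})(Ω₁) = -0.23745 + 0.00000j ; Y_{4,0}(Ω₂) = 0.30904 + 0.00000j ; Δ = -0.07338 + 0.00000j
  [+1]  conj(Y_{4,1})(Ω₁) = 0.18157 + 0.18864j ; Y_{4,1}(Ω₂) = -0.03441 + 0.06352j ; Δ = -0.01823 + 0.00504j
  [+2]  conj(Y_{4,2})(Ω₁) = -0.00687 + 0.17992j ; Y_{4,2}(Ω₂) = 0.17892 + 0.27431j ; Δ = -0.05058 + 0.03031j
  [+3]  conj(Y_{4,3})(Ω₁) = 0.30337 - 0.27046j ; Y_{4,3}(Ω₂) = -0.06372 + 0.00521j ; Δ = -0.01792 + 0.01881j
  [+4]  conj(Y_{4,4})(Ω₁) = -0.25175 - 0.01927j ; Y_{4,4}(Ω₂) = -0.17743 + 0.40287j ; Δ = 0.05243 - 0.09800j
Accumulated sum -0.14200 + 0.00000j; after 4π/(2l+1) scaling, -0.19827 + 0.00000j ⇒ P_4 = -0.198266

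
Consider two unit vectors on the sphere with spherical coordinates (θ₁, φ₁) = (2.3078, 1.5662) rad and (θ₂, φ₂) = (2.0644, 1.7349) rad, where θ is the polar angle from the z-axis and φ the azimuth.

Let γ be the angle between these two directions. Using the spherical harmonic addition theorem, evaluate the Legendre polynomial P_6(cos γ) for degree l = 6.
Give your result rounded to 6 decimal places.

Addition theorem: P_6(cos γ) = (4π/13) Σ_m Y*_{lm}(Ω₁) Y_{lm}(Ω₂), m = −6…6:
  m=-6: Y*=-0.079608+0.002196i  Y=-0.124638+0.187700i  product +0.009510-0.015216i
  m=-5: Y*=-0.005754-0.250321i  Y=+0.307181+0.286329i  product +0.069907-0.078542i
  m=-4: Y*=+0.425619-0.007826i  Y=+0.249769-0.192416i  product +0.104800-0.083850i
  m=-3: Y*=+0.004825+0.349864i  Y=+0.052864+0.098561i  product -0.034228+0.018971i
  m=-2: Y*=+0.071027-0.000653i  Y=+0.329419-0.112175i  product +0.023324-0.008183i
  m=-1: Y*=+0.001713+0.372711i  Y=-0.002011-0.012146i  product +0.004523-0.000770i
  m=+0: Y*=-0.035077-0.000000i  Y=+0.337563+0.000000i  product -0.011841-0.000000i
  m=+1: Y*=-0.001713+0.372711i  Y=+0.002011-0.012146i  product +0.004523+0.000770i
  m=+2: Y*=+0.071027+0.000653i  Y=+0.329419+0.112175i  product +0.023324+0.008183i
  m=+3: Y*=-0.004825+0.349864i  Y=-0.052864+0.098561i  product -0.034228-0.018971i
  m=+4: Y*=+0.425619+0.007826i  Y=+0.249769+0.192416i  product +0.104800+0.083850i
  m=+5: Y*=+0.005754-0.250321i  Y=-0.307181+0.286329i  product +0.069907+0.078542i
  m=+6: Y*=-0.079608-0.002196i  Y=-0.124638-0.187700i  product +0.009510+0.015216i
Total Σ_m = +0.343834-0.000000i. Multiply by 0.966644: +0.332365-0.000000i. P_6(cos γ) = 0.332365

0.332365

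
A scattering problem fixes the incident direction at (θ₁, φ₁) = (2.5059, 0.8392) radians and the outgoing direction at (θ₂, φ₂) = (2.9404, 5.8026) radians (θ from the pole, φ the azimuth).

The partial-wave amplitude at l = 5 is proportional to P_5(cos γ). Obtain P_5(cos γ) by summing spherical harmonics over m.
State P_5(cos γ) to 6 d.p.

-0.371553

Expand P_5 via completeness: Σ_{m} conj(Y_{5,m}) at Ω₁ times Y_{5,m} at Ω₂ —
  m=-5: Y*=-0.016909-0.029780i  Y=-0.000109+0.000100i  product +0.000005+0.000002i
  m=-4: Y*=+0.143380+0.031342i  Y=+0.000790-0.002153i  product +0.000181-0.000284i
  m=-3: Y*=-0.283664+0.204225i  Y=+0.002714+0.020919i  product -0.005042-0.005380i
  m=-2: Y*=+0.048658-0.450445i  Y=-0.071391-0.102226i  product -0.049521+0.027184i
  m=-1: Y*=+0.093895+0.104584i  Y=+0.392473+0.204618i  product +0.015452+0.060259i
  m=+0: Y*=+0.368150-0.000000i  Y=-0.671975+0.000000i  product -0.247387+0.000000i
  m=+1: Y*=-0.093895+0.104584i  Y=-0.392473+0.204618i  product +0.015452-0.060259i
  m=+2: Y*=+0.048658+0.450445i  Y=-0.071391+0.102226i  product -0.049521-0.027184i
  m=+3: Y*=+0.283664+0.204225i  Y=-0.002714+0.020919i  product -0.005042+0.005380i
  m=+4: Y*=+0.143380-0.031342i  Y=+0.000790+0.002153i  product +0.000181+0.000284i
  m=+5: Y*=+0.016909-0.029780i  Y=+0.000109+0.000100i  product +0.000005-0.000002i
Total Σ_m = -0.325239-0.000000i. Multiply by 1.142397: -0.371553-0.000000i. P_5(cos γ) = -0.371553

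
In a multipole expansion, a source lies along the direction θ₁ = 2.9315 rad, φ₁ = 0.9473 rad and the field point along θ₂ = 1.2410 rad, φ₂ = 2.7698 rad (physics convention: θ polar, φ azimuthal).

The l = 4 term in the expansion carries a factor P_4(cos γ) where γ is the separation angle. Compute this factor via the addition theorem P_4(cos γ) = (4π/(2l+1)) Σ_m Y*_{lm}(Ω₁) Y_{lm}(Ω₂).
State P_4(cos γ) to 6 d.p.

-0.048585

Summing Y*_{l m}(θ₁,φ₁)·Y_{l m}(θ₂,φ₂) over m ∈ [−4, 4]; prefactor 4π/(2·4+1) = 1.396263:
  m=-4: Y*=-0.00067 - 0.00051j  Y=0.02962 + 0.35334j  product 0.00016 - 0.00025j
  m=-3: Y*=0.01061 - 0.00328j  Y=-0.15099 - 0.30830j  product -0.00261 - 0.00278j
  m=-2: Y*=-0.02637 + 0.07856j  Y=-0.05859 - 0.05389j  product 0.00578 - 0.00318j
  m=-1: Y*=-0.20821 - 0.28950j  Y=0.30600 + 0.11932j  product -0.02917 - 0.11343j
  m=+0: Y*=0.66925 + 0.00000j  Y=0.02524 + 0.00000j  product 0.01689 + 0.00000j
  m=+1: Y*=0.20821 - 0.28950j  Y=-0.30600 + 0.11932j  product -0.02917 + 0.11343j
  m=+2: Y*=-0.02637 - 0.07856j  Y=-0.05859 + 0.05389j  product 0.00578 + 0.00318j
  m=+3: Y*=-0.01061 - 0.00328j  Y=0.15099 - 0.30830j  product -0.00261 + 0.00278j
  m=+4: Y*=-0.00067 + 0.00051j  Y=0.02962 - 0.35334j  product 0.00016 + 0.00025j
Accumulated sum -0.03480 + 0.00000j; after 4π/(2l+1) scaling, -0.04858 + 0.00000j ⇒ P_4 = -0.048585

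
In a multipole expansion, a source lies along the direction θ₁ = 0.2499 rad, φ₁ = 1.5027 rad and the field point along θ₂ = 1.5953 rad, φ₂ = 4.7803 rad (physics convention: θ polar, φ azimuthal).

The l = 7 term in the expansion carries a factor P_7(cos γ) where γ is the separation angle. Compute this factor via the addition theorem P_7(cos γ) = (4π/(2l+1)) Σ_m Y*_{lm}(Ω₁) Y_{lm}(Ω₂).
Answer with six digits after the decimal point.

0.263808

Addition theorem: P_7(cos γ) = (4π/15) Σ_m Y*_{lm}(Ω₁) Y_{lm}(Ω₂), m = −7…7:
  [-7]  conj(Y_{7,-7})(Ω₁) = -0.000013-0.000025i ; Y_{7,-7}(Ω₂) = -0.228375-0.443662i ; Δ = -0.000008+0.000012i
  [-6]  conj(Y_{7,-6})(Ω₁) = -0.000381+0.000165i ; Y_{7,-6}(Ω₂) = +0.042012-0.018133i ; Δ = -0.000013+0.000014i
  [-5]  conj(Y_{7,-5})(Ω₁) = +0.001270+0.003585i ; Y_{7,-5}(Ω₂) = -0.121076-0.342763i ; Δ = +0.001075-0.000869i
  [-4]  conj(Y_{7,-4})(Ω₁) = +0.023581-0.006587i ; Y_{7,-4}(Ω₂) = +0.051766-0.014418i ; Δ = +0.001126-0.000681i
  [-3]  conj(Y_{7,-3})(Ω₁) = -0.022772-0.109915i ; Y_{7,-3}(Ω₂) = -0.066207-0.320459i ; Δ = -0.033716+0.014575i
  [-2]  conj(Y_{7,-2})(Ω₁) = -0.346963+0.047548i ; Y_{7,-2}(Ω₂) = +0.056687-0.007747i ; Δ = -0.019300+0.005383i
  [-1]  conj(Y_{7,-1})(Ω₁) = +0.043470+0.637377i ; Y_{7,-1}(Ω₂) = -0.021315-0.313387i ; Δ = +0.198819-0.027209i
  [+0]  conj(Y_{7,0})(Ω₁) = +0.325064-0.000000i ; Y_{7,0}(Ω₂) = +0.058241+0.000000i ; Δ = +0.018932+0.000000i
  [+1]  conj(Y_{7,1})(Ω₁) = -0.043470+0.637377i ; Y_{7,1}(Ω₂) = +0.021315-0.313387i ; Δ = +0.198819+0.027209i
  [+2]  conj(Y_{7,2})(Ω₁) = -0.346963-0.047548i ; Y_{7,2}(Ω₂) = +0.056687+0.007747i ; Δ = -0.019300-0.005383i
  [+3]  conj(Y_{7,3})(Ω₁) = +0.022772-0.109915i ; Y_{7,3}(Ω₂) = +0.066207-0.320459i ; Δ = -0.033716-0.014575i
  [+4]  conj(Y_{7,4})(Ω₁) = +0.023581+0.006587i ; Y_{7,4}(Ω₂) = +0.051766+0.014418i ; Δ = +0.001126+0.000681i
  [+5]  conj(Y_{7,5})(Ω₁) = -0.001270+0.003585i ; Y_{7,5}(Ω₂) = +0.121076-0.342763i ; Δ = +0.001075+0.000869i
  [+6]  conj(Y_{7,6})(Ω₁) = -0.000381-0.000165i ; Y_{7,6}(Ω₂) = +0.042012+0.018133i ; Δ = -0.000013-0.000014i
  [+7]  conj(Y_{7,7})(Ω₁) = +0.000013-0.000025i ; Y_{7,7}(Ω₂) = +0.228375-0.443662i ; Δ = -0.000008-0.000012i
Accumulated sum +0.314898-0.000000i; after 4π/(2l+1) scaling, +0.263808-0.000000i ⇒ P_7 = 0.263808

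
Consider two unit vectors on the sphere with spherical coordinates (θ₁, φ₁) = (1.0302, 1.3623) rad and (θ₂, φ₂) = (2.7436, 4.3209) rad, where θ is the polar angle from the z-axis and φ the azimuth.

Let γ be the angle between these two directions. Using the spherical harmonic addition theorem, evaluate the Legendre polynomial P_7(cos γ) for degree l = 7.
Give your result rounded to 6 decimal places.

Summing Y*_{l m}(θ₁,φ₁)·Y_{l m}(θ₂,φ₂) over m ∈ [−7, 7]; prefactor 4π/(2·7+1) = 0.837758:
  m=-7: (-0.169277, -0.018923) × (0.000256, 0.000605) = (-0.000032, -0.000107)  (running Σ = (-0.000032, -0.000107))
  m=-6: (-0.120271, 0.363149) × (-0.004103, 0.004163) = (-0.001018, -0.001991)  (running Σ = (-0.001050, -0.002098))
  m=-5: (0.358761, 0.209393) × (-0.029858, -0.012157) = (-0.008167, -0.010613)  (running Σ = (-0.009217, -0.012712))
  m=-4: (0.060784, -0.066997) × (-0.000595, -0.122830) = (-0.008265, -0.007426)  (running Σ = (-0.017482, -0.020138))
  m=-3: (0.181652, 0.251516) × (0.298143, -0.124765) = (0.085539, 0.052324)  (running Σ = (0.068056, 0.032186))
  m=-2: (0.222067, -0.098369) × (0.380677, 0.378839) = (0.121802, 0.046681)  (running Σ = (0.189859, 0.078867))
  m=-1: (0.045369, 0.214440) × (-0.146651, 0.355261) = (-0.082836, -0.015330)  (running Σ = (0.107023, 0.063537))
  m=0: (0.273665, -0.000000) × (0.283064, 0.000000) = (0.077465, 0.000000)  (running Σ = (0.184488, 0.063537))
  m=1: (-0.045369, 0.214440) × (0.146651, 0.355261) = (-0.082836, 0.015330)  (running Σ = (0.101652, 0.078867))
  m=2: (0.222067, 0.098369) × (0.380677, -0.378839) = (0.121802, -0.046681)  (running Σ = (0.223454, 0.032186))
  m=3: (-0.181652, 0.251516) × (-0.298143, -0.124765) = (0.085539, -0.052324)  (running Σ = (0.308993, -0.020138))
  m=4: (0.060784, 0.066997) × (-0.000595, 0.122830) = (-0.008265, 0.007426)  (running Σ = (0.300728, -0.012712))
  m=5: (-0.358761, 0.209393) × (0.029858, -0.012157) = (-0.008167, 0.010613)  (running Σ = (0.292561, -0.002098))
  m=6: (-0.120271, -0.363149) × (-0.004103, -0.004163) = (-0.001018, 0.001991)  (running Σ = (0.291543, -0.000107))
  m=7: (0.169277, -0.018923) × (-0.000256, 0.000605) = (-0.000032, 0.000107)  (running Σ = (0.291511, -0.000000))
Σ over m = (0.291511, -0.000000); ×(4π/15) → (0.244215, -0.000000). Real part: 0.244215

0.244215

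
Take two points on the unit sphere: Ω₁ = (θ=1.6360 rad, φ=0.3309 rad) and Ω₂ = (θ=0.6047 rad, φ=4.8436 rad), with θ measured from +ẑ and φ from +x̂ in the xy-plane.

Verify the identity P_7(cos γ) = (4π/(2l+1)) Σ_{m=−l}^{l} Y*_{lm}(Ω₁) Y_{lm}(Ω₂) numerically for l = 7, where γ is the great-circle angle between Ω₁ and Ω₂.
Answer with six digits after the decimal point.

0.278533

Expand P_7 via completeness: Σ_{m} conj(Y_{7,m}) at Ω₁ times Y_{7,m} at Ω₂ —
  m=-7: Y*=(-0.334184, 0.361972)  Y=(-0.007628, -0.005827)  product (0.004658, -0.000814)
  m=-6: Y*=(0.048485, -0.110164)  Y=(-0.036679, 0.036817)  product (0.002277, 0.005826)
  m=-5: Y*=(0.028678, -0.341809)  Y=(0.103662, 0.134660)  product (0.049001, -0.031571)
  m=-4: Y*=(0.034162, 0.135373)  Y=(0.316464, -0.183236)  product (0.035616, 0.036581)
  m=-3: Y*=(0.163530, 0.250639)  Y=(-0.185821, -0.447430)  product (0.081756, -0.119742)
  m=-2: Y*=(-0.116403, -0.090677)  Y=(-0.243215, 0.065332)  product (0.034235, 0.014449)
  m=-1: Y*=(-0.267389, -0.091856)  Y=(-0.035041, -0.265525)  product (-0.015021, 0.074217)
  m=+0: Y*=(0.149828, -0.000000)  Y=(-0.350879, 0.000000)  product (-0.052572, 0.000000)
  m=+1: Y*=(0.267389, -0.091856)  Y=(0.035041, -0.265525)  product (-0.015021, -0.074217)
  m=+2: Y*=(-0.116403, 0.090677)  Y=(-0.243215, -0.065332)  product (0.034235, -0.014449)
  m=+3: Y*=(-0.163530, 0.250639)  Y=(0.185821, -0.447430)  product (0.081756, 0.119742)
  m=+4: Y*=(0.034162, -0.135373)  Y=(0.316464, 0.183236)  product (0.035616, -0.036581)
  m=+5: Y*=(-0.028678, -0.341809)  Y=(-0.103662, 0.134660)  product (0.049001, 0.031571)
  m=+6: Y*=(0.048485, 0.110164)  Y=(-0.036679, -0.036817)  product (0.002277, -0.005826)
  m=+7: Y*=(0.334184, 0.361972)  Y=(0.007628, -0.005827)  product (0.004658, 0.000814)
Σ over m = (0.332475, 0.000000); ×(4π/15) → (0.278533, 0.000000). Real part: 0.278533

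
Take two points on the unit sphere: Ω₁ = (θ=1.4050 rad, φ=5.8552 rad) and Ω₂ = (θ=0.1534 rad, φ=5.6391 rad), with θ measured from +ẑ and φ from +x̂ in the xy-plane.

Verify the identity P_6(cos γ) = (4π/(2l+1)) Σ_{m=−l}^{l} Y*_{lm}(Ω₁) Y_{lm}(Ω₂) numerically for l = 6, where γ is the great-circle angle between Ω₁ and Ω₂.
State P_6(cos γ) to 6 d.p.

Addition theorem: P_6(cos γ) = (4π/13) Σ_m Y*_{lm}(Ω₁) Y_{lm}(Ω₂), m = −6…6:
  [-6]  conj(Y_{6,-6})(Ω₁) = -0.37349 - 0.24134j ; Y_{6,-6}(Ω₂) = -0.00000 - 0.00000j ; Δ = 0.00000 + 0.00000j
  [-5]  conj(Y_{6,-5})(Ω₁) = -0.13891 - 0.21713j ; Y_{6,-5}(Ω₂) = -0.00014 - 0.00001j ; Δ = 0.00002 + 0.00003j
  [-4]  conj(Y_{6,-4})(Ω₁) = 0.03326 + 0.23411j ; Y_{6,-4}(Ω₂) = -0.00160 + 0.00101j ; Δ = -0.00029 - 0.00034j
  [-3]  conj(Y_{6,-3})(Ω₁) = -0.07880 + 0.26714j ; Y_{6,-3}(Ω₂) = -0.00629 + 0.01663j ; Δ = -0.00395 - 0.00299j
  [-2]  conj(Y_{6,-2})(Ω₁) = 0.11094 - 0.12782j ; Y_{6,-2}(Ω₂) = 0.03159 + 0.10879j ; Δ = 0.01741 + 0.00803j
  [-1]  conj(Y_{6,-1})(Ω₁) = 0.25669 - 0.11710j ; Y_{6,-1}(Ω₂) = 0.35705 + 0.26812j ; Δ = 0.12305 + 0.02701j
  [+0]  conj(Y_{6,0})(Ω₁) = -0.15060 + 0.00000j ; Y_{6,0}(Ω₂) = 0.78068 + 0.00000j ; Δ = -0.11757 + 0.00000j
  [+1]  conj(Y_{6,1})(Ω₁) = -0.25669 - 0.11710j ; Y_{6,1}(Ω₂) = -0.35705 + 0.26812j ; Δ = 0.12305 - 0.02701j
  [+2]  conj(Y_{6,2})(Ω₁) = 0.11094 + 0.12782j ; Y_{6,2}(Ω₂) = 0.03159 - 0.10879j ; Δ = 0.01741 - 0.00803j
  [+3]  conj(Y_{6,3})(Ω₁) = 0.07880 + 0.26714j ; Y_{6,3}(Ω₂) = 0.00629 + 0.01663j ; Δ = -0.00395 + 0.00299j
  [+4]  conj(Y_{6,4})(Ω₁) = 0.03326 - 0.23411j ; Y_{6,4}(Ω₂) = -0.00160 - 0.00101j ; Δ = -0.00029 + 0.00034j
  [+5]  conj(Y_{6,5})(Ω₁) = 0.13891 - 0.21713j ; Y_{6,5}(Ω₂) = 0.00014 - 0.00001j ; Δ = 0.00002 - 0.00003j
  [+6]  conj(Y_{6,6})(Ω₁) = -0.37349 + 0.24134j ; Y_{6,6}(Ω₂) = -0.00000 + 0.00000j ; Δ = 0.00000 - 0.00000j
Σ over m = 0.15491 - 0.00000j; ×(4π/13) → 0.14974 - 0.00000j. Real part: 0.149739

0.149739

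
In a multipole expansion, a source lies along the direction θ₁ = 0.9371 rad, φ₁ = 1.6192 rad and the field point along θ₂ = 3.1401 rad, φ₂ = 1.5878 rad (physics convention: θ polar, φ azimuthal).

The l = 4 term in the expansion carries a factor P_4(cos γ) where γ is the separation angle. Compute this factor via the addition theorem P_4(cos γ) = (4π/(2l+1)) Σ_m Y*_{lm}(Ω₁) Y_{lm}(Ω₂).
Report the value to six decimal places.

Summing Y*_{l m}(θ₁,φ₁)·Y_{l m}(θ₂,φ₂) over m ∈ [−4, 4]; prefactor 4π/(2·4+1) = 1.396263:
  [-4]  conj(Y_{4,-4})(Ω₁) = +0.183130+0.035906i ; Y_{4,-4}(Ω₂) = +0.000000-0.000000i ; Δ = +0.000000+0.000000i
  [-3]  conj(Y_{4,-3})(Ω₁) = +0.056122-0.383764i ; Y_{4,-3}(Ω₂) = -0.000000-0.000000i ; Δ = -0.000000-0.000000i
  [-2]  conj(Y_{4,-2})(Ω₁) = -0.314446-0.030536i ; Y_{4,-2}(Ω₂) = -0.000004+0.000000i ; Δ = +0.000001+0.000000i
  [-1]  conj(Y_{4,-1})(Ω₁) = +0.005960-0.123041i ; Y_{4,-1}(Ω₂) = +0.000048+0.002824i ; Δ = +0.000348+0.000011i
  [+0]  conj(Y_{4,0})(Ω₁) = -0.340192-0.000000i ; Y_{4,0}(Ω₂) = +0.846275+0.000000i ; Δ = -0.287896-0.000000i
  [+1]  conj(Y_{4,1})(Ω₁) = -0.005960-0.123041i ; Y_{4,1}(Ω₂) = -0.000048+0.002824i ; Δ = +0.000348-0.000011i
  [+2]  conj(Y_{4,2})(Ω₁) = -0.314446+0.030536i ; Y_{4,2}(Ω₂) = -0.000004-0.000000i ; Δ = +0.000001-0.000000i
  [+3]  conj(Y_{4,3})(Ω₁) = -0.056122-0.383764i ; Y_{4,3}(Ω₂) = +0.000000-0.000000i ; Δ = -0.000000+0.000000i
  [+4]  conj(Y_{4,4})(Ω₁) = +0.183130-0.035906i ; Y_{4,4}(Ω₂) = +0.000000+0.000000i ; Δ = +0.000000-0.000000i
Accumulated sum -0.287198+0.000000i; after 4π/(2l+1) scaling, -0.401004+0.000000i ⇒ P_4 = -0.401004

-0.401004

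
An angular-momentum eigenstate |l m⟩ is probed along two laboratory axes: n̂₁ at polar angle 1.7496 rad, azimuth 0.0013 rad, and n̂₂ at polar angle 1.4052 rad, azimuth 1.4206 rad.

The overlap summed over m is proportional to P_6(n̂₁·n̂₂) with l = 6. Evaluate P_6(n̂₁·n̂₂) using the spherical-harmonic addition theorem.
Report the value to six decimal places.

-0.226089

Term-by-term m-sum for l=6 (normalisation 4π/13 = 0.966644):
  term(m=-6) = (-0.119904, -0.153916)   from Y*(Ω₁)=(0.438664, 0.003422), Y(Ω₂)=(-0.276060, -0.348722)
  term(m=-5) = (-0.048591, 0.051383)   from Y*(Ω₁)=(-0.274641, -0.001785), Y(Ω₂)=(0.175703, -0.188233)
  term(m=-4) = (0.042449, 0.029415)   from Y*(Ω₁)=(-0.218153, -0.001134), Y(Ω₂)=(-0.195278, -0.133822)
  term(m=-3) = (0.035769, -0.073208)   from Y*(Ω₁)=(0.292780, 0.001142), Y(Ω₂)=(0.121195, -0.250516)
  term(m=-2) = (-0.023671, -0.007400)   from Y*(Ω₁)=(0.146232, 0.000380), Y(Ω₂)=(-0.162001, -0.050182)
  term(m=-1) = (-0.012530, 0.082072)   from Y*(Ω₁)=(-0.294473, -0.000383), Y(Ω₂)=(0.042187, -0.278763)
  term(m=+0) = (0.019065, 0.000000)   from Y*(Ω₁)=(-0.126284, -0.000000), Y(Ω₂)=(-0.150967, 0.000000)
  term(m=+1) = (-0.012530, -0.082072)   from Y*(Ω₁)=(0.294473, -0.000383), Y(Ω₂)=(-0.042187, -0.278763)
  term(m=+2) = (-0.023671, 0.007400)   from Y*(Ω₁)=(0.146232, -0.000380), Y(Ω₂)=(-0.162001, 0.050182)
  term(m=+3) = (0.035769, 0.073208)   from Y*(Ω₁)=(-0.292780, 0.001142), Y(Ω₂)=(-0.121195, -0.250516)
  term(m=+4) = (0.042449, -0.029415)   from Y*(Ω₁)=(-0.218153, 0.001134), Y(Ω₂)=(-0.195278, 0.133822)
  term(m=+5) = (-0.048591, -0.051383)   from Y*(Ω₁)=(0.274641, -0.001785), Y(Ω₂)=(-0.175703, -0.188233)
  term(m=+6) = (-0.119904, 0.153916)   from Y*(Ω₁)=(0.438664, -0.003422), Y(Ω₂)=(-0.276060, 0.348722)
Σ over m = (-0.233890, -0.000000); ×(4π/13) → (-0.226089, -0.000000). Real part: -0.226089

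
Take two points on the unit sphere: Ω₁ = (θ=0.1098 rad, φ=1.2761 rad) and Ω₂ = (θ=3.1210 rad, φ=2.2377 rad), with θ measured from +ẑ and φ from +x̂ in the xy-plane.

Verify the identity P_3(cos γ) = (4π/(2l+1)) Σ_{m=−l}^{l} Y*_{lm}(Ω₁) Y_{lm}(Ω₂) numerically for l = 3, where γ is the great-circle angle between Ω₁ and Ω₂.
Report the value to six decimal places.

Addition theorem: P_3(cos γ) = (4π/7) Σ_m Y*_{lm}(Ω₁) Y_{lm}(Ω₂), m = −3…3:
  m=-3: Y*=(-0.000425, -0.000348)  Y=(0.000003, -0.000002)  product (-0.000000, -0.000000)
  m=-2: Y*=(-0.010140, 0.006780)  Y=(0.000102, -0.000421)  product (0.000002, 0.000005)
  m=-1: Y*=(0.040526, 0.133514)  Y=(-0.016456, -0.020904)  product (0.002124, -0.003044)
  m=+0: Y*=(0.719588, -0.000000)  Y=(-0.745403, 0.000000)  product (-0.536384, 0.000000)
  m=+1: Y*=(-0.040526, 0.133514)  Y=(0.016456, -0.020904)  product (0.002124, 0.003044)
  m=+2: Y*=(-0.010140, -0.006780)  Y=(0.000102, 0.000421)  product (0.000002, -0.000005)
  m=+3: Y*=(0.000425, -0.000348)  Y=(-0.000003, -0.000002)  product (-0.000000, 0.000000)
Σ over m = (-0.532132, -0.000000); ×(4π/7) → (-0.955281, -0.000000). Real part: -0.955281

-0.955281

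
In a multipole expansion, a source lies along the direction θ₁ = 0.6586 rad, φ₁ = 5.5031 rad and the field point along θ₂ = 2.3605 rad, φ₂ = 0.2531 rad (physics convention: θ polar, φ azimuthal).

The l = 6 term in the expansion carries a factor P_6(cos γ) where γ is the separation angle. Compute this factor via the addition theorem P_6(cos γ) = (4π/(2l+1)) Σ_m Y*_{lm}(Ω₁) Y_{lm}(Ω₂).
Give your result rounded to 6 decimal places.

Term-by-term m-sum for l=6 (normalisation 4π/13 = 0.966644):
  m=-6: -0.000809+0.025372i × +0.003070-0.058759i = +0.001488+0.000125i  (running Σ = +0.001488+0.000125i)
  m=-5: -0.082456+0.078187i × -0.061794+0.196080i = -0.010236-0.021000i  (running Σ = -0.008747-0.020874i)
  m=-4: -0.294244-0.006254i × +0.211214-0.338096i = -0.064263+0.098162i  (running Σ = -0.073010+0.077287i)
  m=-3: -0.318773-0.329100i × -0.298283+0.283106i = +0.188255+0.007918i  (running Σ = +0.115244+0.085206i)
  m=-2: +0.003436-0.323374i × +0.044505-0.024673i = -0.007826-0.014477i  (running Σ = +0.107419+0.070729i)
  m=-1: -0.121103+0.119823i × +0.346283-0.089565i = -0.031204+0.052339i  (running Σ = +0.076215+0.123069i)
  m=0: -0.383537-0.000000i × -0.160997+0.000000i = +0.061748+0.000000i  (running Σ = +0.137963+0.123069i)
  m=1: +0.121103+0.119823i × -0.346283-0.089565i = -0.031204-0.052339i  (running Σ = +0.106759+0.070729i)
  m=2: +0.003436+0.323374i × +0.044505+0.024673i = -0.007826+0.014477i  (running Σ = +0.098933+0.085206i)
  m=3: +0.318773-0.329100i × +0.298283+0.283106i = +0.188255-0.007918i  (running Σ = +0.287188+0.077287i)
  m=4: -0.294244+0.006254i × +0.211214+0.338096i = -0.064263-0.098162i  (running Σ = +0.222925-0.020874i)
  m=5: +0.082456+0.078187i × +0.061794+0.196080i = -0.010236+0.021000i  (running Σ = +0.212689+0.000125i)
  m=6: -0.000809-0.025372i × +0.003070+0.058759i = +0.001488-0.000125i  (running Σ = +0.214177+0.000000i)
Σ over m = +0.214177+0.000000i; ×(4π/13) → +0.207033+0.000000i. Real part: 0.207033

0.207033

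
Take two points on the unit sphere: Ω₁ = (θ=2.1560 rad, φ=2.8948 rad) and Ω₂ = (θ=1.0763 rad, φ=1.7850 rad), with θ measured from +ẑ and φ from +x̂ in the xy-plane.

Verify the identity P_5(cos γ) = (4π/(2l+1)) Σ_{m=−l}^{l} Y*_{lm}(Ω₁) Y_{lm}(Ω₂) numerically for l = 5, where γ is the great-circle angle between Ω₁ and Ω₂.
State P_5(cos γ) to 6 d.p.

0.118156

Expand P_5 via completeness: Σ_{m} conj(Y_{5,m}) at Ω₁ times Y_{5,m} at Ω₂ —
  m=-5: (-0.061745, 0.176324) × (-0.215233, -0.117520) = (0.034011, -0.030695)  (running Σ = (0.034011, -0.030695))
  m=-4: (-0.215722, 0.326672) × (0.273804, -0.315998) = (0.044162, 0.157612)  (running Σ = (0.078173, 0.126917))
  m=-3: (-0.258289, 0.236020) × (0.145215, 0.193980) = (-0.083291, -0.015829)  (running Σ = (-0.005117, 0.111088))
  m=-2: (0.048502, -0.026094) × (0.183826, -0.083952) = (0.006725, -0.008869)  (running Σ = (0.001608, 0.102220))
  m=-1: (0.340866, -0.085874) × (0.065196, 0.299696) = (0.047959, 0.096558)  (running Σ = (0.049567, 0.198777))
  m=0: (0.031844, -0.000000) × (0.134852, 0.000000) = (0.004294, 0.000000)  (running Σ = (0.053861, 0.198777))
  m=1: (-0.340866, -0.085874) × (-0.065196, 0.299696) = (0.047959, -0.096558)  (running Σ = (0.101821, 0.102220))
  m=2: (0.048502, 0.026094) × (0.183826, 0.083952) = (0.006725, 0.008869)  (running Σ = (0.108546, 0.111088))
  m=3: (0.258289, 0.236020) × (-0.145215, 0.193980) = (-0.083291, 0.015829)  (running Σ = (0.025255, 0.126917))
  m=4: (-0.215722, -0.326672) × (0.273804, 0.315998) = (0.044162, -0.157612)  (running Σ = (0.069417, -0.030695))
  m=5: (0.061745, 0.176324) × (0.215233, -0.117520) = (0.034011, 0.030695)  (running Σ = (0.103428, -0.000000))
Σ over m = (0.103428, -0.000000); ×(4π/11) → (0.118156, -0.000000). Real part: 0.118156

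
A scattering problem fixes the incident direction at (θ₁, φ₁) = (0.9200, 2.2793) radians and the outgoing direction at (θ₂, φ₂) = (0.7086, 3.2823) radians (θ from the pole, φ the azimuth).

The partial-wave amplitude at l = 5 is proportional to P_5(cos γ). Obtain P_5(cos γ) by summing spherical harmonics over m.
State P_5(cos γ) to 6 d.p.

-0.409617

Term-by-term m-sum for l=5 (normalisation 4π/11 = 1.142397):
  term(m=-5) = (0.002389, 0.007651)   from Y*(Ω₁)=(0.057741, -0.136219), Y(Ω₂)=(-0.041310, 0.035046)
  term(m=-4) = (-0.045894, 0.054444)   from Y*(Ω₁)=(-0.339541, 0.107858), Y(Ω₂)=(0.169042, -0.106648)
  term(m=-3) = (-0.158831, -0.021184)   from Y*(Ω₁)=(0.341084, 0.211340), Y(Ω₂)=(-0.364289, 0.163610)
  term(m=-2) = (-0.011007, -0.023675)   from Y*(Ω₁)=(-0.010060, -0.064900), Y(Ω₂)=(0.381906, -0.110404)
  term(m=-1) = (0.003427, -0.005373)   from Y*(Ω₁)=(0.217127, -0.253378), Y(Ω₂)=(0.018911, -0.002679)
  term(m=+0) = (0.061273, 0.000000)   from Y*(Ω₁)=(-0.156228, -0.000000), Y(Ω₂)=(-0.392201, 0.000000)
  term(m=+1) = (0.003427, 0.005373)   from Y*(Ω₁)=(-0.217127, -0.253378), Y(Ω₂)=(-0.018911, -0.002679)
  term(m=+2) = (-0.011007, 0.023675)   from Y*(Ω₁)=(-0.010060, 0.064900), Y(Ω₂)=(0.381906, 0.110404)
  term(m=+3) = (-0.158831, 0.021184)   from Y*(Ω₁)=(-0.341084, 0.211340), Y(Ω₂)=(0.364289, 0.163610)
  term(m=+4) = (-0.045894, -0.054444)   from Y*(Ω₁)=(-0.339541, -0.107858), Y(Ω₂)=(0.169042, 0.106648)
  term(m=+5) = (0.002389, -0.007651)   from Y*(Ω₁)=(-0.057741, -0.136219), Y(Ω₂)=(0.041310, 0.035046)
Σ over m = (-0.358559, -0.000000); ×(4π/11) → (-0.409617, -0.000000). Real part: -0.409617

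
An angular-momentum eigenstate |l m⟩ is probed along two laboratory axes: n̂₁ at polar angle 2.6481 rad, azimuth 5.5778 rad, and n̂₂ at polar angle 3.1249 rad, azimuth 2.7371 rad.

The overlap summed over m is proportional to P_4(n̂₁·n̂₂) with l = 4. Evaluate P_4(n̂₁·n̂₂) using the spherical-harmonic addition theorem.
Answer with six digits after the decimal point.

Term-by-term m-sum for l=4 (normalisation 4π/9 = 1.396263):
  term(m=-4) = 0.00000 - 0.00000j   from Y*(Ω₁)=-0.02115 - 0.00701j, Y(Ω₂)=-0.00000 + 0.00000j
  term(m=-3) = -0.00000 + 0.00000j   from Y*(Ω₁)=0.06078 + 0.10018j, Y(Ω₂)=0.00000 + 0.00001j
  term(m=-2) = 0.00015 - 0.00011j   from Y*(Ω₁)=0.05298 - 0.32824j, Y(Ω₂)=0.00039 + 0.00040j
  term(m=-1) = -0.01445 + 0.00449j   from Y*(Ω₁)=-0.36503 + 0.31084j, Y(Ω₂)=0.02902 + 0.01242j
  term(m=+0) = 0.07032 + 0.00000j   from Y*(Ω₁)=0.08320 + 0.00000j, Y(Ω₂)=0.84511 + 0.00000j
  term(m=+1) = -0.01445 - 0.00449j   from Y*(Ω₁)=0.36503 + 0.31084j, Y(Ω₂)=-0.02902 + 0.01242j
  term(m=+2) = 0.00015 + 0.00011j   from Y*(Ω₁)=0.05298 + 0.32824j, Y(Ω₂)=0.00039 - 0.00040j
  term(m=+3) = -0.00000 - 0.00000j   from Y*(Ω₁)=-0.06078 + 0.10018j, Y(Ω₂)=-0.00000 + 0.00001j
  term(m=+4) = 0.00000 + 0.00000j   from Y*(Ω₁)=-0.02115 + 0.00701j, Y(Ω₂)=-0.00000 - 0.00000j
Σ over m = 0.04171 + 0.00000j; ×(4π/9) → 0.05824 + 0.00000j. Real part: 0.058241

0.058241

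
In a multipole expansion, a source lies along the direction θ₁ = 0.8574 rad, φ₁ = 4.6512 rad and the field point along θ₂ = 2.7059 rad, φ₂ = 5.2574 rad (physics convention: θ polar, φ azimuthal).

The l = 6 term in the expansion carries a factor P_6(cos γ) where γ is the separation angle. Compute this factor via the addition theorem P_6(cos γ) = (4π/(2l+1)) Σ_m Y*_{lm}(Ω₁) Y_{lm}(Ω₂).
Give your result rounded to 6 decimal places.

Expand P_6 via completeness: Σ_{m} conj(Y_{6,m}) at Ω₁ times Y_{6,m} at Ω₂ —
  m=-6: -0.08427 + 0.03241j × 0.00271 - 0.00035j = -0.00022 + 0.00012j  (running Σ = -0.00022 + 0.00012j)
  m=-5: -0.08153 - 0.25813j × -0.00822 + 0.01858j = 0.00547 + 0.00061j  (running Σ = 0.00525 + 0.00072j)
  m=-4: 0.41989 - 0.10487j × -0.05208 - 0.07464j = -0.02970 - 0.02588j  (running Σ = -0.02445 - 0.02515j)
  m=-3: 0.05755 + 0.30997j × 0.26761 - 0.01721j = 0.02074 + 0.08196j  (running Σ = -0.00371 + 0.05681j)
  m=-2: 0.12132 - 0.01492j × -0.22797 + 0.43706j = -0.02114 + 0.05643j  (running Σ = -0.02485 + 0.11323j)
  m=-1: 0.02238 + 0.36531j × -0.21531 - 0.35514j = 0.12492 - 0.08660j  (running Σ = 0.10007 + 0.02663j)
  m=0: 0.02154 + 0.00000j × -0.20575 + 0.00000j = -0.00443 + 0.00000j  (running Σ = 0.09564 + 0.02663j)
  m=1: -0.02238 + 0.36531j × 0.21531 - 0.35514j = 0.12492 + 0.08660j  (running Σ = 0.22055 + 0.11323j)
  m=2: 0.12132 + 0.01492j × -0.22797 - 0.43706j = -0.02114 - 0.05643j  (running Σ = 0.19942 + 0.05681j)
  m=3: -0.05755 + 0.30997j × -0.26761 - 0.01721j = 0.02074 - 0.08196j  (running Σ = 0.22015 - 0.02515j)
  m=4: 0.41989 + 0.10487j × -0.05208 + 0.07464j = -0.02970 + 0.02588j  (running Σ = 0.19046 + 0.00072j)
  m=5: 0.08153 - 0.25813j × 0.00822 + 0.01858j = 0.00547 - 0.00061j  (running Σ = 0.19592 + 0.00012j)
  m=6: -0.08427 - 0.03241j × 0.00271 + 0.00035j = -0.00022 - 0.00012j  (running Σ = 0.19571 - 0.00000j)
Total Σ_m = 0.19571 - 0.00000j. Multiply by 0.966644: 0.18918 - 0.00000j. P_6(cos γ) = 0.189177

0.189177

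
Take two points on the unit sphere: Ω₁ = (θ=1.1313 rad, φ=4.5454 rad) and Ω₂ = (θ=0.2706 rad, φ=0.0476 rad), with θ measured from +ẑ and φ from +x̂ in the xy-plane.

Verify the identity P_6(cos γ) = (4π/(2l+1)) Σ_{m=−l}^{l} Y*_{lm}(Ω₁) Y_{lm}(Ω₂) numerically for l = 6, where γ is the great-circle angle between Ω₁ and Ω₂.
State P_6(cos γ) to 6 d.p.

Term-by-term m-sum for l=6 (normalisation 4π/13 = 0.966644):
  [-6]  conj(Y_{6,-6})(Ω₁) = -0.142936+0.223560i ; Y_{6,-6}(Ω₂) = +0.000169-0.000050i ; Δ = -0.000013+0.000045i
  [-5]  conj(Y_{6,-5})(Ω₁) = -0.320353-0.290083i ; Y_{6,-5}(Ω₂) = +0.002139-0.000519i ; Δ = -0.000836-0.000454i
  [-4]  conj(Y_{6,-4})(Ω₁) = +0.186251-0.146940i ; Y_{6,-4}(Ω₂) = +0.016481-0.003176i ; Δ = +0.002603-0.003013i
  [-3]  conj(Y_{6,-3})(Ω₁) = -0.099501-0.181718i ; Y_{6,-3}(Ω₂) = +0.085609-0.012309i ; Δ = -0.010755-0.014332i
  [-2]  conj(Y_{6,-2})(Ω₁) = +0.296625-0.102921i ; Y_{6,-2}(Ω₂) = +0.295117-0.028180i ; Δ = +0.084639-0.038733i
  [-1]  conj(Y_{6,-1})(Ω₁) = -0.017150-0.101747i ; Y_{6,-1}(Ω₂) = +0.593175-0.028256i ; Δ = -0.013048-0.059869i
  [+0]  conj(Y_{6,0})(Ω₁) = +0.321377-0.000000i ; Y_{6,0}(Ω₂) = +0.371330+0.000000i ; Δ = +0.119337+0.000000i
  [+1]  conj(Y_{6,1})(Ω₁) = +0.017150-0.101747i ; Y_{6,1}(Ω₂) = -0.593175-0.028256i ; Δ = -0.013048+0.059869i
  [+2]  conj(Y_{6,2})(Ω₁) = +0.296625+0.102921i ; Y_{6,2}(Ω₂) = +0.295117+0.028180i ; Δ = +0.084639+0.038733i
  [+3]  conj(Y_{6,3})(Ω₁) = +0.099501-0.181718i ; Y_{6,3}(Ω₂) = -0.085609-0.012309i ; Δ = -0.010755+0.014332i
  [+4]  conj(Y_{6,4})(Ω₁) = +0.186251+0.146940i ; Y_{6,4}(Ω₂) = +0.016481+0.003176i ; Δ = +0.002603+0.003013i
  [+5]  conj(Y_{6,5})(Ω₁) = +0.320353-0.290083i ; Y_{6,5}(Ω₂) = -0.002139-0.000519i ; Δ = -0.000836+0.000454i
  [+6]  conj(Y_{6,6})(Ω₁) = -0.142936-0.223560i ; Y_{6,6}(Ω₂) = +0.000169+0.000050i ; Δ = -0.000013-0.000045i
Accumulated sum +0.244516-0.000000i; after 4π/(2l+1) scaling, +0.236360-0.000000i ⇒ P_6 = 0.236360

0.236360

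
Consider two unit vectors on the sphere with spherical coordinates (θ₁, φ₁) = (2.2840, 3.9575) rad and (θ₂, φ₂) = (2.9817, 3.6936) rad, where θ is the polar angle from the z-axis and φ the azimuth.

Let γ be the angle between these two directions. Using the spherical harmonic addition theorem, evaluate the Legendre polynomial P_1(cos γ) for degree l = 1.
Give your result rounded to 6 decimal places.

Term-by-term m-sum for l=1 (normalisation 4π/3 = 4.188790):
  [-1]  conj(Y_{1,-1})(Ω₁) = -0.17904 - 0.19031j ; Y_{1,-1}(Ω₂) = -0.04684 + 0.02885j ; Δ = 0.01387 + 0.00375j
  [+0]  conj(Y_{1,0})(Ω₁) = -0.31967 + 0.00000j ; Y_{1,0}(Ω₂) = -0.48237 + 0.00000j ; Δ = 0.15420 + 0.00000j
  [+1]  conj(Y_{1,1})(Ω₁) = 0.17904 - 0.19031j ; Y_{1,1}(Ω₂) = 0.04684 + 0.02885j ; Δ = 0.01387 - 0.00375j
Total Σ_m = 0.18195 + 0.00000j. Multiply by 4.188790: 0.76215 + 0.00000j. P_1(cos γ) = 0.762153

0.762153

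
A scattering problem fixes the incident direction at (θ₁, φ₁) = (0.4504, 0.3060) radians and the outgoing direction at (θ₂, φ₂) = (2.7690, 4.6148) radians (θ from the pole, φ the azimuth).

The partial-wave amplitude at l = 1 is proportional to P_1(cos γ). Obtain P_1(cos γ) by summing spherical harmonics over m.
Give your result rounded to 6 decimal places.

Addition theorem: P_1(cos γ) = (4π/3) Σ_m Y*_{lm}(Ω₁) Y_{lm}(Ω₂), m = −1…1:
  m=-1: Y*=(0.143416, 0.045308)  Y=(-0.012254, 0.125172)  product (-0.007429, 0.017396)
  m=+0: Y*=(0.439876, -0.000000)  Y=(-0.455078, 0.000000)  product (-0.200178, 0.000000)
  m=+1: Y*=(-0.143416, 0.045308)  Y=(0.012254, 0.125172)  product (-0.007429, -0.017396)
Σ over m = (-0.215035, 0.000000); ×(4π/3) → (-0.900738, 0.000000). Real part: -0.900738

-0.900738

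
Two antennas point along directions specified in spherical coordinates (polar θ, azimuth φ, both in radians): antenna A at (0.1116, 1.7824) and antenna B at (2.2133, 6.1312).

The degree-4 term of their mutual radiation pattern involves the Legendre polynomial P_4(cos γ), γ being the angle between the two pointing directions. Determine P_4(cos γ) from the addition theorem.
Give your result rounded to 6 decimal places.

-0.423147

Term-by-term m-sum for l=4 (normalisation 4π/9 = 1.396263):
  [-4]  conj(Y_{4,-4})(Ω₁) = (0.000045, 0.000051) ; Y_{4,-4}(Ω₂) = (0.149229, 0.103843) ; Δ = (0.000001, 0.000012)
  [-3]  conj(Y_{4,-3})(Ω₁) = (0.001019, -0.001383) ; Y_{4,-3}(Ω₂) = (-0.345546, -0.169464) ; Δ = (-0.000587, 0.000305)
  [-2]  conj(Y_{4,-2})(Ω₁) = (-0.022370, -0.010076) ; Y_{4,-2}(Ω₂) = (0.309599, 0.097119) ; Δ = (-0.005947, -0.005292)
  [-1]  conj(Y_{4,-1})(Ω₁) = (-0.043033, 0.200321) ; Y_{4,-1}(Ω₂) = (0.109183, 0.016723) ; Δ = (-0.008048, 0.021152)
  [+0]  conj(Y_{4,0})(Ω₁) = (0.794372, -0.000000) ; Y_{4,0}(Ω₂) = (-0.344795, 0.000000) ; Δ = (-0.273895, 0.000000)
  [+1]  conj(Y_{4,1})(Ω₁) = (0.043033, 0.200321) ; Y_{4,1}(Ω₂) = (-0.109183, 0.016723) ; Δ = (-0.008048, -0.021152)
  [+2]  conj(Y_{4,2})(Ω₁) = (-0.022370, 0.010076) ; Y_{4,2}(Ω₂) = (0.309599, -0.097119) ; Δ = (-0.005947, 0.005292)
  [+3]  conj(Y_{4,3})(Ω₁) = (-0.001019, -0.001383) ; Y_{4,3}(Ω₂) = (0.345546, -0.169464) ; Δ = (-0.000587, -0.000305)
  [+4]  conj(Y_{4,4})(Ω₁) = (0.000045, -0.000051) ; Y_{4,4}(Ω₂) = (0.149229, -0.103843) ; Δ = (0.000001, -0.000012)
Accumulated sum (-0.303056, -0.000000); after 4π/(2l+1) scaling, (-0.423147, -0.000000) ⇒ P_4 = -0.423147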